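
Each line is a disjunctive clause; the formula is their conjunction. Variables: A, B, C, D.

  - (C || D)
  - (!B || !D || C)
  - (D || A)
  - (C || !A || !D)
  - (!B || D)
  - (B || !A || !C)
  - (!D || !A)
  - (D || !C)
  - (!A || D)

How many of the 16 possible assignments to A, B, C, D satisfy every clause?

The models are:
  A=0 B=0 C=0 D=1
  A=0 B=0 C=1 D=1
  A=0 B=1 C=1 D=1
That's 3 in total.

3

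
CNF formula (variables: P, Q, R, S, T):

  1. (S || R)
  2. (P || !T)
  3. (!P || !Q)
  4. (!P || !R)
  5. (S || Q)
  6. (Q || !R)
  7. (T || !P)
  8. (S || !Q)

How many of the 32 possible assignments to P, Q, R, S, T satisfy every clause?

4

The models are:
  P=F Q=F R=F S=T T=F
  P=F Q=T R=F S=T T=F
  P=F Q=T R=T S=T T=F
  P=T Q=F R=F S=T T=T
Count: 4.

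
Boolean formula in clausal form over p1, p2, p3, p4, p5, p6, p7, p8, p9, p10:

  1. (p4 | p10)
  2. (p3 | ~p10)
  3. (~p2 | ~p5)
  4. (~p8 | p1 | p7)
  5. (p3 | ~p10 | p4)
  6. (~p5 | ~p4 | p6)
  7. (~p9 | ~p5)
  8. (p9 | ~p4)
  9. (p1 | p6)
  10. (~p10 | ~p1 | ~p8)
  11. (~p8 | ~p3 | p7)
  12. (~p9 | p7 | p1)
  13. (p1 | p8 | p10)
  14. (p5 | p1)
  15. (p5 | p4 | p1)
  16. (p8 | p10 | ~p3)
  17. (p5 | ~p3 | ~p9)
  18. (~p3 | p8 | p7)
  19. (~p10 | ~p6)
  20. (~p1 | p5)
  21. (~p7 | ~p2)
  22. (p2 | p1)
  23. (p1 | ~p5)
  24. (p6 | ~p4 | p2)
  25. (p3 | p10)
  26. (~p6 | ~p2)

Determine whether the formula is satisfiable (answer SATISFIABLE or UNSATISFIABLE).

SATISFIABLE

Set p1 = True and propagate.
  then p5 is forced to True.
  then p2 is forced to False.
  then p9 is forced to False.
  then p4 is forced to False.
  then p10 is forced to True.
  then p3 is forced to True.
  then p8 is forced to False.
  then p7 is forced to True.
  then p6 is forced to False.
So p1=T, p2=F, p3=T, p4=F, p5=T, p6=F, p7=T, p8=F, p9=F, p10=T is a satisfying assignment.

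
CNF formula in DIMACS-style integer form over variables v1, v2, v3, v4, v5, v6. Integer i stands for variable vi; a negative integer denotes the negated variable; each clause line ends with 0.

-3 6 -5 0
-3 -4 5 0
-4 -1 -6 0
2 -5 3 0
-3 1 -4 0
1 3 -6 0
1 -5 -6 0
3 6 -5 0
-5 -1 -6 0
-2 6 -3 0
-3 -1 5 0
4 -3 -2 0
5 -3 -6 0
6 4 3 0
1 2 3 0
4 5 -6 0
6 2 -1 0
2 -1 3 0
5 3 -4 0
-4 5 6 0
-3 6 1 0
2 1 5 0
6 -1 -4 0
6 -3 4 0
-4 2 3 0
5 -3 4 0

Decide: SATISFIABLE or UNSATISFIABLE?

UNSATISFIABLE

v3 = True:
  v6 = True:
    propagation gives v5=True, v1=True; an empty clause results — contradiction.
  v6 = False:
    propagation gives v5=False, v4=False; an empty clause results — contradiction.
v3 = False:
  v6 = True:
    propagation gives v1=True, v4=False, v5=False; an empty clause results — contradiction.
  v6 = False:
    propagation gives v5=False, v4=True; an empty clause results — contradiction.
Every branch closes, so no satisfying assignment exists.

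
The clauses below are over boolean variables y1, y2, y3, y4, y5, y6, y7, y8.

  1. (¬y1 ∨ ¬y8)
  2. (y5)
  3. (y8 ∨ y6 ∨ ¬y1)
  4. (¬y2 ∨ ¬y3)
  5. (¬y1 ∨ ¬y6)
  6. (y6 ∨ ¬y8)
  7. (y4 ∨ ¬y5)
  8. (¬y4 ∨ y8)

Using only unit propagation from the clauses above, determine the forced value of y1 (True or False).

(y5) stands alone — y5 = True.
From (¬y5 ∨ y4) and y5 = True: y4 = True.
In (y8 ∨ ¬y4), ¬y4 is now false; y8 must hold, so y8 = True.
From (¬y8 ∨ ¬y1) and y8 = True: y1 = False.

False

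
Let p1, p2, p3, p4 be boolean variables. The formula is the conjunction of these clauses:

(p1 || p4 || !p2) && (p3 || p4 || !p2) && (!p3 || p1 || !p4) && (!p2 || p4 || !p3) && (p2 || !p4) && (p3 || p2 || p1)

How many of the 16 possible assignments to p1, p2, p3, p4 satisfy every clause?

Satisfying assignments:
  p1=F p2=F p3=T p4=F
  p1=F p2=T p3=F p4=T
  p1=T p2=F p3=F p4=F
  p1=T p2=F p3=T p4=F
  p1=T p2=T p3=F p4=T
  p1=T p2=T p3=T p4=T
That's 6 in total.

6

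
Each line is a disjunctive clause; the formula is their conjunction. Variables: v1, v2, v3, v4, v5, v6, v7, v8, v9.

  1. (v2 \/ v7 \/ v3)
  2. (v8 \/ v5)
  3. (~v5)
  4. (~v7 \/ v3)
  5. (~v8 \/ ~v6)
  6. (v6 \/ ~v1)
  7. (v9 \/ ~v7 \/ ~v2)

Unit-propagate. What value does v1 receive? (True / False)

(~v5) is a unit clause: v5 = False.
(v5 \/ v8): since v5 = False, the clause reduces to (v8). v8 = True.
(~v8 \/ ~v6): since v8 = True, the clause reduces to (~v6). v6 = False.
(~v1 \/ v6): since v6 = False, the clause reduces to (~v1). v1 = False.

False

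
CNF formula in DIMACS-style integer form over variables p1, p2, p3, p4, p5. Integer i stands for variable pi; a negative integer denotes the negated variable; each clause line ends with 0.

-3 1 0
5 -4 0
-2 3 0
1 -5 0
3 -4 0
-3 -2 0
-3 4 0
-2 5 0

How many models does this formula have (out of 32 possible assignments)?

4

The models are:
  p1=0 p2=0 p3=0 p4=0 p5=0
  p1=1 p2=0 p3=0 p4=0 p5=0
  p1=1 p2=0 p3=0 p4=0 p5=1
  p1=1 p2=0 p3=1 p4=1 p5=1
Count: 4.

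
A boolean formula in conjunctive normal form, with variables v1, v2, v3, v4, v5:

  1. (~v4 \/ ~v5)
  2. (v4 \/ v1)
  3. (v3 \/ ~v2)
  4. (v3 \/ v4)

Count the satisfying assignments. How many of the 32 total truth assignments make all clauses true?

10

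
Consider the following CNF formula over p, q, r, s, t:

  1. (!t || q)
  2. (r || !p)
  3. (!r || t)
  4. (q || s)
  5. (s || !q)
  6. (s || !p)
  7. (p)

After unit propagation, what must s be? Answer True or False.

True

Unit clause (p) sets p = True.
From (r || !p) and p = True: r = True.
In (t || !r), !r is now false; t must hold, so t = True.
In (q || !t), !t is now false; q must hold, so q = True.
From (s || !q) and q = True: s = True.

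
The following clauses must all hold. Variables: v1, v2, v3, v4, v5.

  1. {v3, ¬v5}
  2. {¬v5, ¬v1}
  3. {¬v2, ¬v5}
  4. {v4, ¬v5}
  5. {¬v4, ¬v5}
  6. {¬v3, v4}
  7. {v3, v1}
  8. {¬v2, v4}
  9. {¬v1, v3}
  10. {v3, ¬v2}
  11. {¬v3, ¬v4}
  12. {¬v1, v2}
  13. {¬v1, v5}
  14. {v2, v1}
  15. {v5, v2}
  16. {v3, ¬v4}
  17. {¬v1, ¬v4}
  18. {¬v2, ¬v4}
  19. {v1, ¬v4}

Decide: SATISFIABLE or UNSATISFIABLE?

UNSATISFIABLE

v4 = True:
  propagation gives v5=False, v3=False; an empty clause results — contradiction.
v4 = False:
  propagation gives v5=False, v3=False, v1=True; an empty clause results — contradiction.
Every branch closes, so no satisfying assignment exists.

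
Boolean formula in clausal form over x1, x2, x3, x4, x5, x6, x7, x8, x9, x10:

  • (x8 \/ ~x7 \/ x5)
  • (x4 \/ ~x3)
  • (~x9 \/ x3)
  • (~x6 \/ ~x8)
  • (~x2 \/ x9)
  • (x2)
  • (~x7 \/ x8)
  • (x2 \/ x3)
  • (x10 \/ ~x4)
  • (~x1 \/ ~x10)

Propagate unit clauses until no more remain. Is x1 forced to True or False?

Unit clause (x2) sets x2 = True.
In (x9 \/ ~x2), ~x2 is now false; x9 must hold, so x9 = True.
From (~x9 \/ x3) and x9 = True: x3 = True.
From (~x3 \/ x4) and x3 = True: x4 = True.
(x10 \/ ~x4) with x4 = True leaves only x10, so x10 = True.
From (~x1 \/ ~x10) and x10 = True: x1 = False.

False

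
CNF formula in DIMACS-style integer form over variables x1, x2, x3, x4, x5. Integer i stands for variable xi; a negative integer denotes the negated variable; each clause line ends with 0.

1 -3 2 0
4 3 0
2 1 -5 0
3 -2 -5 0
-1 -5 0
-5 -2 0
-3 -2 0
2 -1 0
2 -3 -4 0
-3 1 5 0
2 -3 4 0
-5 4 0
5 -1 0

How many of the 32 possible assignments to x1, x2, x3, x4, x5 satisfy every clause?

2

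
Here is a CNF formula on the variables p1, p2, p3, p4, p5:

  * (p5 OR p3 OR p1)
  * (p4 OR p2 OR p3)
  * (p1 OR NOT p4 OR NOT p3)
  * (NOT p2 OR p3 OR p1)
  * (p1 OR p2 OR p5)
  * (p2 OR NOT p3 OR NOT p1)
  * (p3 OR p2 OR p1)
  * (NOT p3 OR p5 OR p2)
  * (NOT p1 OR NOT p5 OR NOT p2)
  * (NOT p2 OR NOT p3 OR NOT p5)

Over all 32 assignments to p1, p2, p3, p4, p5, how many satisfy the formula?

8

Case analysis on p2 and p3:
  p2=T, p3=T: remaining (p1,p4,p5) ∈ {(F,F,F); (T,F,F); (T,T,F)} — 3.
  p2=T, p3=F: remaining (p1,p4,p5) ∈ {(T,F,F); (T,T,F)} — 2.
  p2=F, p3=T: remaining (p1,p4,p5) ∈ {(F,F,T)} — 1.
  p2=F, p3=F: remaining (p1,p4,p5) ∈ {(T,T,F); (T,T,T)} — 2.
Total: 3 + 2 + 1 + 2 = 8.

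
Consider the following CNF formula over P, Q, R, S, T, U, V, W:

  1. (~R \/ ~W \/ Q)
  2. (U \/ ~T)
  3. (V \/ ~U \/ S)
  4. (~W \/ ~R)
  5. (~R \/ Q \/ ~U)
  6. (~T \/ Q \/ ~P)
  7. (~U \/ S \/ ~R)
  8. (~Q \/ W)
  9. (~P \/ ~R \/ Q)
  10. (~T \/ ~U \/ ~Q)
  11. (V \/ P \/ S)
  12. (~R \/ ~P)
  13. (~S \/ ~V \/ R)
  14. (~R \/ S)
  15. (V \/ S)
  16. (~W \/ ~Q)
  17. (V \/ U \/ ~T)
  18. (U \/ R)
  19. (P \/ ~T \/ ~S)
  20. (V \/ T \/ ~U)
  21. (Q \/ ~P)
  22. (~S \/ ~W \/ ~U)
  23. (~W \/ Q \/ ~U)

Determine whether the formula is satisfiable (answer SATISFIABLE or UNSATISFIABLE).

Branch on P: take P = False.
The remaining clauses are satisfied by Q = False, R = False, S = False, T = True, U = True, V = True, W = False.
So P = F, Q = F, R = F, S = F, T = T, U = T, V = T, W = F is a satisfying assignment.

SATISFIABLE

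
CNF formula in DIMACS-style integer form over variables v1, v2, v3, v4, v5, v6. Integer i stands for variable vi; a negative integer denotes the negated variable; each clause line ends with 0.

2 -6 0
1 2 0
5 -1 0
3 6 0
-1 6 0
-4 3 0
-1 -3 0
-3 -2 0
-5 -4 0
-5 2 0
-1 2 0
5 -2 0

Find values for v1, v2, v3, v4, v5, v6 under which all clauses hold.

Pure literal: v4 appears only negated; assign v4 = False.
Try v1 = True.
  then v5 is forced to True.
  then v6 is forced to True.
  then v2 is forced to True.
  then v3 is forced to False.

v1=True, v2=True, v3=False, v4=False, v5=True, v6=True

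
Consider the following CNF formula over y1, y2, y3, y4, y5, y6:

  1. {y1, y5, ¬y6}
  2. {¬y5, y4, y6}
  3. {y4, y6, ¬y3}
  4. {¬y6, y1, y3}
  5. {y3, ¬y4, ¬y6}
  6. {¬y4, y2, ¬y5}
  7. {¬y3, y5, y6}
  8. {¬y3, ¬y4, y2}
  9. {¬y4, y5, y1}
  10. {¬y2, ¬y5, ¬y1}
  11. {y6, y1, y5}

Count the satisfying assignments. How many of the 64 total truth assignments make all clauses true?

16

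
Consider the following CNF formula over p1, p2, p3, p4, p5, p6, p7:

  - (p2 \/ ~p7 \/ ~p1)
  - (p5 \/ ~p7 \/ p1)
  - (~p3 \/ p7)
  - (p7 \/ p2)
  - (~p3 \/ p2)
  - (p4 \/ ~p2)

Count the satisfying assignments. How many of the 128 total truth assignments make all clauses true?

24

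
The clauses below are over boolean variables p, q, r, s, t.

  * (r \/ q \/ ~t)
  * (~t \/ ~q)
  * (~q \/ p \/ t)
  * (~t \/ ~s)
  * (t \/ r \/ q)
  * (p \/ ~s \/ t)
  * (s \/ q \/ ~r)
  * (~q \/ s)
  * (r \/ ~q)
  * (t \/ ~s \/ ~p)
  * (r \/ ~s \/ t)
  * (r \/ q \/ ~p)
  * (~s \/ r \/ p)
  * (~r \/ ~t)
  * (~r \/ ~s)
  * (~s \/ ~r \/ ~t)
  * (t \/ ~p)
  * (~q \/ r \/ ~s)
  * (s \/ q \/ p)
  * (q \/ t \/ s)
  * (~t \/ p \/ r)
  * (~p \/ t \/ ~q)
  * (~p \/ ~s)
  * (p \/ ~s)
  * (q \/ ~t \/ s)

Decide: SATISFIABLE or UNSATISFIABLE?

UNSATISFIABLE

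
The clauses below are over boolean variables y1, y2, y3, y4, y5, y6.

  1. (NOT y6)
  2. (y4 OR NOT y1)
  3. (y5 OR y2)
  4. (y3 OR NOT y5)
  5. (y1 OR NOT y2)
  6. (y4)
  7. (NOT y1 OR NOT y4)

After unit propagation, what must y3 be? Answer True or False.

(NOT y6) is a unit clause: y6 = False.
Unit clause (y4) sets y4 = True.
From (NOT y1 OR NOT y4) and y4 = True: y1 = False.
(y1 OR NOT y2) with y1 = False leaves only NOT y2, so y2 = False.
In (y2 OR y5), y2 is now false; y5 must hold, so y5 = True.
(NOT y5 OR y3) with y5 = True leaves only y3, so y3 = True.

True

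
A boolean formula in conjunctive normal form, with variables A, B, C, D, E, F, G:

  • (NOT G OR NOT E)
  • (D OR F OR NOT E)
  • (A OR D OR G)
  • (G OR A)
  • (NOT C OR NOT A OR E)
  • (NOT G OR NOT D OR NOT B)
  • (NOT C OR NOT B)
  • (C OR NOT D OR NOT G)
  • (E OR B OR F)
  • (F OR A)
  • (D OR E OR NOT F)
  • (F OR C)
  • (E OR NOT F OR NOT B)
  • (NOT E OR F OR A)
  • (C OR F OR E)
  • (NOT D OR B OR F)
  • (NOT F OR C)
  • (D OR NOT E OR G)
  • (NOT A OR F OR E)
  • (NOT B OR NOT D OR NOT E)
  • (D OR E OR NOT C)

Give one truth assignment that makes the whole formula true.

A = F, B = F, C = T, D = T, E = F, F = T, G = T

Check each clause:
  1. (NOT G OR NOT E) — NOT E is true.
  2. (F OR NOT E OR D) — NOT E is true.
  3. (G OR D OR A) — D is true.
  4. (G OR A) — G is true.
  5. (NOT C OR NOT A OR E) — NOT A is true.
  6. (NOT B OR NOT D OR NOT G) — NOT B is true.
  7. (NOT C OR NOT B) — NOT B is true.
  8. (C OR NOT G OR NOT D) — C is true.
  9. (F OR B OR E) — F is true.
  10. (F OR A) — F is true.
  11. (NOT F OR E OR D) — D is true.
  12. (F OR C) — C is true.
  13. (NOT F OR NOT B OR E) — NOT B is true.
  14. (NOT E OR A OR F) — NOT E is true.
  15. (C OR F OR E) — C is true.
  16. (F OR B OR NOT D) — F is true.
  17. (C OR NOT F) — C is true.
  18. (D OR G OR NOT E) — NOT E is true.
  19. (F OR NOT A OR E) — F is true.
  20. (NOT D OR NOT E OR NOT B) — NOT E is true.
  21. (E OR D OR NOT C) — D is true.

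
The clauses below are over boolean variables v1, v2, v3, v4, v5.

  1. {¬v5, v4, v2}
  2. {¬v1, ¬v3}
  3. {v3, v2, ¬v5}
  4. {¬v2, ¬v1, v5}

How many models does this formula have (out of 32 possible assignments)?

17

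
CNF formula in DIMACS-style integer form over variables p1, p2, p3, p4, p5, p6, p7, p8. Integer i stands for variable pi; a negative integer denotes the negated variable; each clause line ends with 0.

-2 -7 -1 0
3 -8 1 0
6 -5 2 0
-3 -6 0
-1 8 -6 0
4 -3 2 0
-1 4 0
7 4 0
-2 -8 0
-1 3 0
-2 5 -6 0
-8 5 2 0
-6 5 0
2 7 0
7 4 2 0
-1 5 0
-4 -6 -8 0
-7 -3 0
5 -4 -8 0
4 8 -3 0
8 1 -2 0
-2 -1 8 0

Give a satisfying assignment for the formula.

Branch on p1: take p1 = False.
Branch on p2: take p2 = False.
  then p7 is forced to True.
  then p3 is forced to False.
  then p8 is forced to False.
Try p5 = False.
  then p6 is forced to False.
p4 is now unconstrained; take p4 = False.
Every clause has at least one true literal under this assignment.

p1=F  p2=F  p3=F  p4=F  p5=F  p6=F  p7=T  p8=F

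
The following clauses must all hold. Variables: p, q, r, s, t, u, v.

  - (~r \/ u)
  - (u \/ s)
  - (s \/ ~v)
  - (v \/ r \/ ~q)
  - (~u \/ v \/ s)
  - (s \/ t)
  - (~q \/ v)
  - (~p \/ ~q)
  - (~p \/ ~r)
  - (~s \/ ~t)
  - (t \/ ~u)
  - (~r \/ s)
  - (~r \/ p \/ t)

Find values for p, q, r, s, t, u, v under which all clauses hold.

Try p = False.
The remaining clauses are satisfied by q = True, r = False, s = True, t = False, u = False, v = True.
Every clause has at least one true literal under this assignment.

p = F, q = T, r = F, s = T, t = F, u = F, v = T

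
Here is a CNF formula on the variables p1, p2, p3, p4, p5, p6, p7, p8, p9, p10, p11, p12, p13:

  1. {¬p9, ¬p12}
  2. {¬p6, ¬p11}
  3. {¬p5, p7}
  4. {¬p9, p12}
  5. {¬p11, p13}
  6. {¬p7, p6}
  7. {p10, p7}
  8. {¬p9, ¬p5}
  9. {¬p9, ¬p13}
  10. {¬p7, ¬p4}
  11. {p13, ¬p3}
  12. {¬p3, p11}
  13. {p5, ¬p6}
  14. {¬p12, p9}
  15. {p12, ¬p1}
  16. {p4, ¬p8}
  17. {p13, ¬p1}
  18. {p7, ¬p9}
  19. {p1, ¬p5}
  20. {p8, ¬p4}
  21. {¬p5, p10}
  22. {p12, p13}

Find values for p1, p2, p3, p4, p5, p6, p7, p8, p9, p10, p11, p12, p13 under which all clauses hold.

p1=False, p2=True, p3=True, p4=False, p5=False, p6=False, p7=False, p8=False, p9=False, p10=True, p11=True, p12=False, p13=True

Check each clause:
  1. {¬p9, ¬p12} — ¬p12 is true.
  2. {¬p11, ¬p6} — ¬p6 is true.
  3. {¬p5, p7} — ¬p5 is true.
  4. {¬p9, p12} — ¬p9 is true.
  5. {¬p11, p13} — p13 is true.
  6. {p6, ¬p7} — ¬p7 is true.
  7. {p7, p10} — p10 is true.
  8. {¬p5, ¬p9} — ¬p5 is true.
  9. {¬p13, ¬p9} — ¬p9 is true.
  10. {¬p7, ¬p4} — ¬p7 is true.
  11. {¬p3, p13} — p13 is true.
  12. {¬p3, p11} — p11 is true.
  13. {p5, ¬p6} — ¬p6 is true.
  14. {p9, ¬p12} — ¬p12 is true.
  15. {¬p1, p12} — ¬p1 is true.
  16. {p4, ¬p8} — ¬p8 is true.
  17. {p13, ¬p1} — p13 is true.
  18. {¬p9, p7} — ¬p9 is true.
  19. {¬p5, p1} — ¬p5 is true.
  20. {p8, ¬p4} — ¬p4 is true.
  21. {p10, ¬p5} — p10 is true.
  22. {p12, p13} — p13 is true.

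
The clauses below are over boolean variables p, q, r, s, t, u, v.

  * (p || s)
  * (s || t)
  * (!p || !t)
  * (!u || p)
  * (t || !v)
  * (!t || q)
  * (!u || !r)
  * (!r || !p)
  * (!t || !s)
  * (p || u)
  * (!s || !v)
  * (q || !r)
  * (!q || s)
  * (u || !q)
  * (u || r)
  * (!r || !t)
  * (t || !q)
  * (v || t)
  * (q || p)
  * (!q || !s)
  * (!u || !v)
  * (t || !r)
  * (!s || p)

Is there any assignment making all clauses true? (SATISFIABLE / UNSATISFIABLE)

UNSATISFIABLE

t = True:
  propagation gives p=False, s=True; an empty clause results — contradiction.
t = False:
  propagation gives s=True, v=False; an empty clause results — contradiction.
Every branch closes, so no satisfying assignment exists.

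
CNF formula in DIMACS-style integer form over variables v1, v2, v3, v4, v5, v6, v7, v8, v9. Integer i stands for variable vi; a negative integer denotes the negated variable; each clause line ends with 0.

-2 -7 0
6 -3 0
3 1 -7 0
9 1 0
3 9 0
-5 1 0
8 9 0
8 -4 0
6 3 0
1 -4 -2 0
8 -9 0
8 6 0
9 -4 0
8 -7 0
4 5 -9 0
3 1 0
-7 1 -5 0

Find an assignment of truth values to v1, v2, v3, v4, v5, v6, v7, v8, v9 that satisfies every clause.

v1 = True, v2 = False, v3 = False, v4 = False, v5 = True, v6 = True, v7 = True, v8 = True, v9 = True

v1 occurs only positively in the remaining clauses — set v1 = True.
v2 occurs only negated in the remaining clauses — set v2 = False.
Set v3 = False and propagate.
  then v9 is forced to True.
  then v6 is forced to True.
  then v8 is forced to True.
Try v4 = False.
  then v5 is forced to True.
v7 is now unconstrained; take v7 = True.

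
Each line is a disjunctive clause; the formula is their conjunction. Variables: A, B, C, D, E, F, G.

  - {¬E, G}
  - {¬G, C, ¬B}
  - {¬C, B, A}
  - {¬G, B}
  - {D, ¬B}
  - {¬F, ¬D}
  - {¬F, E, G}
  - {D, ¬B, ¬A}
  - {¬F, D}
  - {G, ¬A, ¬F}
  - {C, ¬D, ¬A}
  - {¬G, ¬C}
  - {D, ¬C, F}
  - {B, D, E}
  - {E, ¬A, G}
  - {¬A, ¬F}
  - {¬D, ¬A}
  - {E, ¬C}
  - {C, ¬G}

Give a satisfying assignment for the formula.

A=F, B=T, C=F, D=T, E=F, F=F, G=F

Try A = False.
Try B = True.
  then D is forced to True.
  then F is forced to False.
Try C = False.
  then G is forced to False.
  then E is forced to False.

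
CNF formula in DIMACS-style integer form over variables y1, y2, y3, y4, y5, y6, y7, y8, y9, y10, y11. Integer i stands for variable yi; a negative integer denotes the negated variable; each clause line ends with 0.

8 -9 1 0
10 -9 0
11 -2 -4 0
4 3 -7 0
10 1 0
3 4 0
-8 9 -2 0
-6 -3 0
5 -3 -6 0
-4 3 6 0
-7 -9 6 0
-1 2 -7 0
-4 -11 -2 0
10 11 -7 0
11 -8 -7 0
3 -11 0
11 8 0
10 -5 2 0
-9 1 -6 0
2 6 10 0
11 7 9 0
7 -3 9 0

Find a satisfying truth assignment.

y1 = 1, y2 = 0, y3 = 0, y4 = 1, y5 = 0, y6 = 1, y7 = 0, y8 = 1, y9 = 1, y10 = 1, y11 = 0

y10 occurs only positively in the remaining clauses — set y10 = True.
Set y1 = True and propagate.
For the remaining variables, y2 = False, y3 = False, y4 = True, y5 = False, y6 = True, y7 = False, y8 = True, y9 = True, y11 = False works.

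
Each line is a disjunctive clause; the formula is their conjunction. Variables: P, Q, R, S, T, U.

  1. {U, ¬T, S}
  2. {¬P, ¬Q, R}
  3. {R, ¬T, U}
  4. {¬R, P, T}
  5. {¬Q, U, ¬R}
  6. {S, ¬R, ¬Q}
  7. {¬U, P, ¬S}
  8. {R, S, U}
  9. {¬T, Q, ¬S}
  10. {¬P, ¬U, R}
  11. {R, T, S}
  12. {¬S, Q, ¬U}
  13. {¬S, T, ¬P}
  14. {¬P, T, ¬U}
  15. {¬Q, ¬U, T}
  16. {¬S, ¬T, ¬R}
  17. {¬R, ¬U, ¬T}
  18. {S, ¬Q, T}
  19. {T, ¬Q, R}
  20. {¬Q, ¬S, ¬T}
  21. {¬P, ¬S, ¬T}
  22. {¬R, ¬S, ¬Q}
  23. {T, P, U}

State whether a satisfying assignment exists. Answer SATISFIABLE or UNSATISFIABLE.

Set P = True and propagate.
Branch on Q: take Q = False.
The remaining clauses are satisfied by R = True, S = False, T = False, U = False.
So P=True  Q=False  R=True  S=False  T=False  U=False is a satisfying assignment.

SATISFIABLE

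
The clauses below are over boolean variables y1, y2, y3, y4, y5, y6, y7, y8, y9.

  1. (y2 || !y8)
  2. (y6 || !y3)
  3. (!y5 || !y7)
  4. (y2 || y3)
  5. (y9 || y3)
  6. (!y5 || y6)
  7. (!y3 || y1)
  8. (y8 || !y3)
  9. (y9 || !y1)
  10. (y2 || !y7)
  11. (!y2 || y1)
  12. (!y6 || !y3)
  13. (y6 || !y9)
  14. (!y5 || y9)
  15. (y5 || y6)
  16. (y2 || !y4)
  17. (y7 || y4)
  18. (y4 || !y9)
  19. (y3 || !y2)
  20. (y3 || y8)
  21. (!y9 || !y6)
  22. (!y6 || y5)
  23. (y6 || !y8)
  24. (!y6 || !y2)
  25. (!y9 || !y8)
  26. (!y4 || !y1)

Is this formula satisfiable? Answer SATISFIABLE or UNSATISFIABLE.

UNSATISFIABLE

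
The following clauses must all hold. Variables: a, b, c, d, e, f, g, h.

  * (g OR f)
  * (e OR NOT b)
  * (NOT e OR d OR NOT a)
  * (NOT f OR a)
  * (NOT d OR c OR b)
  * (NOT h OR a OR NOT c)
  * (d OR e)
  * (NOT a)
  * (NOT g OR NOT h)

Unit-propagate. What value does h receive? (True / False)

(NOT a) stands alone — a = False.
(a OR NOT f) with a = False leaves only NOT f, so f = False.
(g OR f): since f = False, the clause reduces to (g). g = True.
In (NOT g OR NOT h), NOT g is now false; NOT h must hold, so h = False.

False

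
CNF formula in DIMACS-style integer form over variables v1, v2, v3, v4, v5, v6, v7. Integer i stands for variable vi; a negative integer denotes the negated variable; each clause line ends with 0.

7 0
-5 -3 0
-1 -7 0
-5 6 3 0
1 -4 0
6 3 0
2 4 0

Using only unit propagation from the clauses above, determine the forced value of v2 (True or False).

True

Unit clause (v7) sets v7 = True.
In (!v7 || !v1), !v7 is now false; !v1 must hold, so v1 = False.
In (v1 || !v4), v1 is now false; !v4 must hold, so v4 = False.
In (v2 || v4), v4 is now false; v2 must hold, so v2 = True.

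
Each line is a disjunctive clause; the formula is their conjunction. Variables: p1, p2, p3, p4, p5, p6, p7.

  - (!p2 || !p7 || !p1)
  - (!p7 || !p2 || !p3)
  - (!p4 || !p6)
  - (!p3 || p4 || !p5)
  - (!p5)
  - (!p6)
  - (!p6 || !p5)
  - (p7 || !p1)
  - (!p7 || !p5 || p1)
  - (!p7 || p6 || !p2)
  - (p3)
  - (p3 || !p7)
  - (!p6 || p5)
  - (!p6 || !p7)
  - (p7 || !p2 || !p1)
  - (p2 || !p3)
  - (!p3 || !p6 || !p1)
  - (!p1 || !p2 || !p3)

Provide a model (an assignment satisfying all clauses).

p1 = False, p2 = True, p3 = True, p4 = True, p5 = False, p6 = False, p7 = False

The clause (!p5) is unit: p5 must be False.
Unit propagation: (!p6) forces p6 = False.
Unit propagation: (p3) forces p3 = True.
The clause (p2) is unit: p2 must be True.
(!p7) is a unit clause, so p7 = False.
Unit propagation: (!p1) forces p1 = False.
p4 is now unconstrained; take p4 = True.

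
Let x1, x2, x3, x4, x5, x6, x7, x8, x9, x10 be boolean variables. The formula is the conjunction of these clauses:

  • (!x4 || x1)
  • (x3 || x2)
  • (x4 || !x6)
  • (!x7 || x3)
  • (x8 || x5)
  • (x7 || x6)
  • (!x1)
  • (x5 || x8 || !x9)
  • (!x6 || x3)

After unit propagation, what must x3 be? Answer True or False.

True

(!x1) is a unit clause: x1 = False.
In (!x4 || x1), x1 is now false; !x4 must hold, so x4 = False.
In (!x6 || x4), x4 is now false; !x6 must hold, so x6 = False.
In (x6 || x7), x6 is now false; x7 must hold, so x7 = True.
From (x3 || !x7) and x7 = True: x3 = True.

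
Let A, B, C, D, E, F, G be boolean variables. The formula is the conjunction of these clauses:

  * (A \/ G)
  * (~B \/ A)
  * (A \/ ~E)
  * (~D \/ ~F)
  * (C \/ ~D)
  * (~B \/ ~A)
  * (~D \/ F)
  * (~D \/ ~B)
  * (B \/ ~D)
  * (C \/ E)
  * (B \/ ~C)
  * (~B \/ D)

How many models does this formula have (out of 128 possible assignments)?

The models are:
  A=1 B=0 C=0 D=0 E=1 F=0 G=0
  A=1 B=0 C=0 D=0 E=1 F=0 G=1
  A=1 B=0 C=0 D=0 E=1 F=1 G=0
  A=1 B=0 C=0 D=0 E=1 F=1 G=1
That's 4 in total.

4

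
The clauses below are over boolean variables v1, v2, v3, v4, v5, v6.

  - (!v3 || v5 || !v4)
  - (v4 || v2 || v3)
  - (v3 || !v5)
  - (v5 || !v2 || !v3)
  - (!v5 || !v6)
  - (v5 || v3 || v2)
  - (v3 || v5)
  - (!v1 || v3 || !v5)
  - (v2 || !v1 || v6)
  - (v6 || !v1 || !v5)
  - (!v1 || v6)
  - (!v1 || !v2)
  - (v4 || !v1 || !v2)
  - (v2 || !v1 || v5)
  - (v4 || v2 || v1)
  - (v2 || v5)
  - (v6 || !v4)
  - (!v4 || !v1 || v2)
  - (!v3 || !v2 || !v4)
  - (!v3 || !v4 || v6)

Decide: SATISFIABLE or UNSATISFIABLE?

SATISFIABLE

Branch on v1: take v1 = False.
The remaining clauses are satisfied by v2 = True, v3 = True, v4 = False, v5 = True, v6 = False.
Every clause has at least one true literal under this assignment.
So v1=F, v2=T, v3=T, v4=F, v5=T, v6=F is a satisfying assignment.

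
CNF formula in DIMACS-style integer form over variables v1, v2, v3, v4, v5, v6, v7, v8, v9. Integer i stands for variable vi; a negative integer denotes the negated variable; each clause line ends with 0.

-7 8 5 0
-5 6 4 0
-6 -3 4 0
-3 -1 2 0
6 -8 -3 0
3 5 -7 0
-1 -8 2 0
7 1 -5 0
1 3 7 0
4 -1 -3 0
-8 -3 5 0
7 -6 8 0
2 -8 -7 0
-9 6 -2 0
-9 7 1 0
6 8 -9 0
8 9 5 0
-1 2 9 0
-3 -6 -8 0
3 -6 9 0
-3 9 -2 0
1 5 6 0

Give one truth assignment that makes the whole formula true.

v1 = False, v2 = True, v3 = False, v4 = True, v5 = True, v6 = False, v7 = True, v8 = False, v9 = False

v4 occurs only positively in the remaining clauses — set v4 = True.
Branch on v1: take v1 = False.
For the remaining variables, v2 = True, v3 = False, v5 = True, v6 = False, v7 = True, v8 = False, v9 = False works.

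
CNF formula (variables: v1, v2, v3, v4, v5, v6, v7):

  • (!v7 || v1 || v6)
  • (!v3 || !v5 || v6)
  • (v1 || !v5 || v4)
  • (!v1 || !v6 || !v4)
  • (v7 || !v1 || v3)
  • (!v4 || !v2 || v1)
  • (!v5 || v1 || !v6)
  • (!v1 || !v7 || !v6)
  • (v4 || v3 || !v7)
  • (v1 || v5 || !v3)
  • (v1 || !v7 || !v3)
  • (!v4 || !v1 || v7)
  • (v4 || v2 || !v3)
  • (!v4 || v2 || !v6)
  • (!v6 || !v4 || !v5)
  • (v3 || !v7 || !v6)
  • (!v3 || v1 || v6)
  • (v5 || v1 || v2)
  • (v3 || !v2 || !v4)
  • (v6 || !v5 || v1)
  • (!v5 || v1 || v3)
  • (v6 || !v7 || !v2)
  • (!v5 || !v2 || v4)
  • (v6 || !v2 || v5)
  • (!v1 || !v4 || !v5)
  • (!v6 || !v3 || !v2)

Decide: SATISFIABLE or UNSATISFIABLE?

Try v1 = False.
Set v2 = True and propagate.
  then v4 is forced to False.
  then v5 is forced to False.
  then v3 is forced to False.
  then v7 is forced to False.
  then v6 is forced to True.
So v1=False, v2=True, v3=False, v4=False, v5=False, v6=True, v7=False is a satisfying assignment.

SATISFIABLE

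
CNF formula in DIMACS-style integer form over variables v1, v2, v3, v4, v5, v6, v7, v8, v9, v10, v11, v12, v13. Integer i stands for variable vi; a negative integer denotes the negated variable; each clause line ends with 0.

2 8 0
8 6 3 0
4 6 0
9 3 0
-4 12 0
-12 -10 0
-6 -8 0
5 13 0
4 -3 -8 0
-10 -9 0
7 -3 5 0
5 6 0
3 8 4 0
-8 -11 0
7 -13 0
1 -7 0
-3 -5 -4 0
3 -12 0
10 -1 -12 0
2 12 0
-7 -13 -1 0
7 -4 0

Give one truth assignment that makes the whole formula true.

Pure literal: v2 appears only positively; assign v2 = True.
Pure literal: v11 appears only negated; assign v11 = False.
Try v1 = True.
The remaining clauses are satisfied by v3 = True, v4 = False, v5 = True, v6 = True, v7 = True, v8 = False, v9 = True, v10 = False, v12 = False, v13 = False.

v1=True, v2=True, v3=True, v4=False, v5=True, v6=True, v7=True, v8=False, v9=True, v10=False, v11=False, v12=False, v13=False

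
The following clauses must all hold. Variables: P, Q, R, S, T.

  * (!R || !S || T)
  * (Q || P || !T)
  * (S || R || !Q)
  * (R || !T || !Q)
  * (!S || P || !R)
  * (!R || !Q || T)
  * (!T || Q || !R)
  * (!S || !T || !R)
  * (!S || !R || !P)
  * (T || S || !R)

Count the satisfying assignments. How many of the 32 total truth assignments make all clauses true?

10

Split on R, then T.
  R=T, T=T: remaining (P,Q,S) ∈ {(F,T,F); (T,T,F)} — 2.
  R=T, T=F: a clause becomes empty — 0.
  R=F, T=T: remaining (P,Q,S) ∈ {(T,F,F); (T,F,T)} — 2.
  R=F, T=F: P free; 3 ways for (Q,S) × 2^1 = 6.
Total: 2 + 0 + 2 + 6 = 10.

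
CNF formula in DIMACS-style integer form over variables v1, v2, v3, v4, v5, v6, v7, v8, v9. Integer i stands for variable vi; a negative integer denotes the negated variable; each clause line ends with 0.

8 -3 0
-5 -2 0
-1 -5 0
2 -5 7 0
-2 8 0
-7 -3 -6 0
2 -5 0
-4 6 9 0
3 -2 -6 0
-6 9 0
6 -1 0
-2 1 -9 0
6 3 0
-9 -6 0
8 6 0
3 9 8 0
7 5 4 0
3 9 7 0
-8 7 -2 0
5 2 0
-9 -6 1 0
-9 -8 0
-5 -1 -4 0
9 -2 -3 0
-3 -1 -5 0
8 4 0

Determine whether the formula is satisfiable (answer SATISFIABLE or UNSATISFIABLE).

UNSATISFIABLE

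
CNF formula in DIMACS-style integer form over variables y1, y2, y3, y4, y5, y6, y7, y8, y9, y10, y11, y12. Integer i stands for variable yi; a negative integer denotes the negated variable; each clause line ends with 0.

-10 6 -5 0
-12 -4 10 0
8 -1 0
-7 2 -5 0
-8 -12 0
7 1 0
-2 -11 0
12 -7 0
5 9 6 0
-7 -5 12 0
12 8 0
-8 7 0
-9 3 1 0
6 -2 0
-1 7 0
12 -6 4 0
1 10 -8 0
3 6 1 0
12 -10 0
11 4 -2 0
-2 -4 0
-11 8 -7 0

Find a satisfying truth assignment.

y1=F, y2=F, y3=F, y4=T, y5=F, y6=T, y7=T, y8=F, y9=F, y10=T, y11=F, y12=T

Check each clause:
  1. (y6 OR NOT y5 OR NOT y10) — NOT y5 is true.
  2. (y10 OR NOT y4 OR NOT y12) — y10 is true.
  3. (NOT y1 OR y8) — NOT y1 is true.
  4. (NOT y5 OR y2 OR NOT y7) — NOT y5 is true.
  5. (NOT y12 OR NOT y8) — NOT y8 is true.
  6. (y7 OR y1) — y7 is true.
  7. (NOT y2 OR NOT y11) — NOT y11 is true.
  8. (NOT y7 OR y12) — y12 is true.
  9. (y9 OR y5 OR y6) — y6 is true.
  10. (y12 OR NOT y5 OR NOT y7) — NOT y5 is true.
  11. (y12 OR y8) — y12 is true.
  12. (NOT y8 OR y7) — NOT y8 is true.
  13. (y3 OR NOT y9 OR y1) — NOT y9 is true.
  14. (y6 OR NOT y2) — y6 is true.
  15. (y7 OR NOT y1) — NOT y1 is true.
  16. (NOT y6 OR y12 OR y4) — y4 is true.
  17. (NOT y8 OR y1 OR y10) — NOT y8 is true.
  18. (y1 OR y3 OR y6) — y6 is true.
  19. (NOT y10 OR y12) — y12 is true.
  20. (y11 OR y4 OR NOT y2) — y4 is true.
  21. (NOT y4 OR NOT y2) — NOT y2 is true.
  22. (NOT y7 OR NOT y11 OR y8) — NOT y11 is true.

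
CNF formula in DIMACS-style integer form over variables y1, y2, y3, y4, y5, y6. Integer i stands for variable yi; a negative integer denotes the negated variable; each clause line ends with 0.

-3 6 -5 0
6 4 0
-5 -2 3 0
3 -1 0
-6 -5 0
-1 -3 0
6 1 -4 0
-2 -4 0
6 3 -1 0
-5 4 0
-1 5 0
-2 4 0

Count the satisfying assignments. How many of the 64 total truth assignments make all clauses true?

The models are:
  y1=F y2=F y3=F y4=F y5=F y6=T
  y1=F y2=F y3=F y4=T y5=F y6=T
  y1=F y2=F y3=T y4=F y5=F y6=T
  y1=F y2=F y3=T y4=T y5=F y6=T
That's 4 in total.

4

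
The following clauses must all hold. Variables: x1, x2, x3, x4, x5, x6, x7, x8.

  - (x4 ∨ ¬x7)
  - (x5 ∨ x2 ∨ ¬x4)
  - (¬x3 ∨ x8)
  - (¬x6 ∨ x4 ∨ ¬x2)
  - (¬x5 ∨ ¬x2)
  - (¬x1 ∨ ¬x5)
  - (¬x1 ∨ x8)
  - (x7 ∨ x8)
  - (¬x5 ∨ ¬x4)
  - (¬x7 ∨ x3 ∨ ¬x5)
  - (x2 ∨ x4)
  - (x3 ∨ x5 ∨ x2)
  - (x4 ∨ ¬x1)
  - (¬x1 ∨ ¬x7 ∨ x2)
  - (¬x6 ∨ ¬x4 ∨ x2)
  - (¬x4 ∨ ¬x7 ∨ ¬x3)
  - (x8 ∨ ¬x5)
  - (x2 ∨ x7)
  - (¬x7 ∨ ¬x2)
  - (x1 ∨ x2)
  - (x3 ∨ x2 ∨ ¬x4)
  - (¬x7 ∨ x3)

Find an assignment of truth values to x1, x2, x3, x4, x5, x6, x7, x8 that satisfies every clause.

x1=True, x2=True, x3=True, x4=True, x5=False, x6=True, x7=False, x8=True

Check each clause:
  1. (¬x7 ∨ x4) — ¬x7 is true.
  2. (x5 ∨ x2 ∨ ¬x4) — x2 is true.
  3. (x8 ∨ ¬x3) — x8 is true.
  4. (¬x6 ∨ ¬x2 ∨ x4) — x4 is true.
  5. (¬x2 ∨ ¬x5) — ¬x5 is true.
  6. (¬x1 ∨ ¬x5) — ¬x5 is true.
  7. (¬x1 ∨ x8) — x8 is true.
  8. (x7 ∨ x8) — x8 is true.
  9. (¬x5 ∨ ¬x4) — ¬x5 is true.
  10. (¬x7 ∨ ¬x5 ∨ x3) — ¬x7 is true.
  11. (x4 ∨ x2) — x2 is true.
  12. (x3 ∨ x5 ∨ x2) — x2 is true.
  13. (¬x1 ∨ x4) — x4 is true.
  14. (¬x1 ∨ x2 ∨ ¬x7) — ¬x7 is true.
  15. (x2 ∨ ¬x6 ∨ ¬x4) — x2 is true.
  16. (¬x4 ∨ ¬x3 ∨ ¬x7) — ¬x7 is true.
  17. (x8 ∨ ¬x5) — x8 is true.
  18. (x2 ∨ x7) — x2 is true.
  19. (¬x2 ∨ ¬x7) — ¬x7 is true.
  20. (x1 ∨ x2) — x1 is true.
  21. (x2 ∨ x3 ∨ ¬x4) — x2 is true.
  22. (x3 ∨ ¬x7) — ¬x7 is true.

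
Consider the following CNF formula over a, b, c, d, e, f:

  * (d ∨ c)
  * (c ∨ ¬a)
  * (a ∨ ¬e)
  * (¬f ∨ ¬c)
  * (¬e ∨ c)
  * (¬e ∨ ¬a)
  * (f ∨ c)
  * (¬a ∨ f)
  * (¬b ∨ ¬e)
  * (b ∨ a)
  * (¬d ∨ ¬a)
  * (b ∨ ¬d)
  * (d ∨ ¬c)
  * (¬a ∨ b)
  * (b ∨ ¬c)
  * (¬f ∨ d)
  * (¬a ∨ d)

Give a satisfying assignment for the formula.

a=0, b=1, c=1, d=1, e=0, f=0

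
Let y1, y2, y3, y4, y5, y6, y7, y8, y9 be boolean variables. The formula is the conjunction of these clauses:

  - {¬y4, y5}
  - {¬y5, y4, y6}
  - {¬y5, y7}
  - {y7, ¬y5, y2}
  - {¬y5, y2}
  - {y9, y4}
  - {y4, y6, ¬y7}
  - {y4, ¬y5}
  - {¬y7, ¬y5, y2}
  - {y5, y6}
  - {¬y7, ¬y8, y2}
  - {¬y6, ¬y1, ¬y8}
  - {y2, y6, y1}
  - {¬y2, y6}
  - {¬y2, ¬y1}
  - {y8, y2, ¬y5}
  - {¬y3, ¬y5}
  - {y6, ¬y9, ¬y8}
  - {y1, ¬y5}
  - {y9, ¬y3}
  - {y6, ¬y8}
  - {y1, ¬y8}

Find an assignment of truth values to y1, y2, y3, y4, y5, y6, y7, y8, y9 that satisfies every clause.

y1=T, y2=F, y3=T, y4=F, y5=F, y6=T, y7=F, y8=F, y9=T

Check each clause:
  1. {y5, ¬y4} — ¬y4 is true.
  2. {y6, y4, ¬y5} — ¬y5 is true.
  3. {¬y5, y7} — ¬y5 is true.
  4. {y7, y2, ¬y5} — ¬y5 is true.
  5. {¬y5, y2} — ¬y5 is true.
  6. {y9, y4} — y9 is true.
  7. {¬y7, y6, y4} — ¬y7 is true.
  8. {y4, ¬y5} — ¬y5 is true.
  9. {¬y7, y2, ¬y5} — ¬y7 is true.
  10. {y6, y5} — y6 is true.
  11. {¬y7, ¬y8, y2} — ¬y8 is true.
  12. {¬y6, ¬y1, ¬y8} — ¬y8 is true.
  13. {y2, y1, y6} — y1 is true.
  14. {¬y2, y6} — ¬y2 is true.
  15. {¬y1, ¬y2} — ¬y2 is true.
  16. {y2, y8, ¬y5} — ¬y5 is true.
  17. {¬y3, ¬y5} — ¬y5 is true.
  18. {y6, ¬y9, ¬y8} — ¬y8 is true.
  19. {¬y5, y1} — y1 is true.
  20. {y9, ¬y3} — y9 is true.
  21. {y6, ¬y8} — ¬y8 is true.
  22. {¬y8, y1} — ¬y8 is true.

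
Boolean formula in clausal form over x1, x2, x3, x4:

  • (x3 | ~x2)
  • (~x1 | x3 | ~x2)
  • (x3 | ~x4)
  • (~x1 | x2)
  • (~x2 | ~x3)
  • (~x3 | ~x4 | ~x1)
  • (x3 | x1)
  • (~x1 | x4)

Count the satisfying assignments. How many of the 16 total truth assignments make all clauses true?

The models are:
  x1=0 x2=0 x3=1 x4=0
  x1=0 x2=0 x3=1 x4=1
That's 2 in total.

2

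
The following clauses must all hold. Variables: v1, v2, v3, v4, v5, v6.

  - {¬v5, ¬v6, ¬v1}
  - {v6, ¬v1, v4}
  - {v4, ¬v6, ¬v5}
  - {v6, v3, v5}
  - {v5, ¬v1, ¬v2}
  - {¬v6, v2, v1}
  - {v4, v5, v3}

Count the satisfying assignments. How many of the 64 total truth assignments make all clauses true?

25

Split on v5, then v6.
  v5=T, v6=T: remaining (v1,v2,v3,v4) ∈ {(F,T,F,T); (F,T,T,T)} — 2.
  v5=T, v6=F: v2, v3 free; 3 ways for (v1,v4) × 2^2 = 12.
  v5=F, v6=T: 6 of the 16 assignments to (v1,v2,v3,v4) work.
  v5=F, v6=F: 5 of the 16 assignments to (v1,v2,v3,v4) work.
Total: 2 + 12 + 6 + 5 = 25.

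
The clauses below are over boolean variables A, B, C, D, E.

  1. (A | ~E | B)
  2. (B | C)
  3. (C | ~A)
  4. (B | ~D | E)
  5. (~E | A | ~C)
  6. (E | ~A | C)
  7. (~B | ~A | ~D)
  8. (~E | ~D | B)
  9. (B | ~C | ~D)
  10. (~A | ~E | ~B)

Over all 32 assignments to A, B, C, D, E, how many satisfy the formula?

Split on B, then A.
  B=T, A=T: remaining (C,D,E) ∈ {(T,F,F)} — 1.
  B=T, A=F: D free; 3 ways for (C,E) × 2^1 = 6.
  B=F, A=T: remaining (C,D,E) ∈ {(T,F,F); (T,F,T)} — 2.
  B=F, A=F: remaining (C,D,E) ∈ {(T,F,F)} — 1.
Total: 1 + 6 + 2 + 1 = 10.

10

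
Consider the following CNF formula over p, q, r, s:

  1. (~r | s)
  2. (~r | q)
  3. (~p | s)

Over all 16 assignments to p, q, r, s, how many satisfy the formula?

8

Split on r, then s.
  r=T, s=T: remaining (p,q) ∈ {(F,T); (T,T)} — 2.
  r=T, s=F: a clause becomes empty — 0.
  r=F, s=T: remaining (p,q) ∈ {(F,F); (F,T); (T,F); (T,T)} — 4.
  r=F, s=F: remaining (p,q) ∈ {(F,F); (F,T)} — 2.
Total: 2 + 0 + 4 + 2 = 8.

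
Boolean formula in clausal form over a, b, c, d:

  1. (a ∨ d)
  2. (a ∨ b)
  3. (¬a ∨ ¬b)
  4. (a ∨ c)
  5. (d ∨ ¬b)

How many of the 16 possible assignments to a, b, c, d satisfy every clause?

Satisfying assignments:
  a=0 b=1 c=1 d=1
  a=1 b=0 c=0 d=0
  a=1 b=0 c=0 d=1
  a=1 b=0 c=1 d=0
  a=1 b=0 c=1 d=1
Count: 5.

5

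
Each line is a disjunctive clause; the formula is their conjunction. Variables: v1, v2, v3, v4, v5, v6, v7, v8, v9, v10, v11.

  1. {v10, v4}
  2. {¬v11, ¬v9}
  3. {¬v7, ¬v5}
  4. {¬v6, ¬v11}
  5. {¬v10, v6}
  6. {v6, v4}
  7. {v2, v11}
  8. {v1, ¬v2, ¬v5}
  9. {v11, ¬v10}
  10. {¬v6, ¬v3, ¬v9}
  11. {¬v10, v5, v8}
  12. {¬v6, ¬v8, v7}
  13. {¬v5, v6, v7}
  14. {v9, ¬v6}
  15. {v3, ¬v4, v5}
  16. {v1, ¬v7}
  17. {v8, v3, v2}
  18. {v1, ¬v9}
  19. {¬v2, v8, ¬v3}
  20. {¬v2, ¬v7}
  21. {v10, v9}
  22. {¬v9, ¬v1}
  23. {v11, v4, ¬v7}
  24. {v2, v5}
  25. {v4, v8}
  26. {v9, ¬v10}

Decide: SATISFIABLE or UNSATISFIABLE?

UNSATISFIABLE

v6 = True:
  propagation gives v11=False, v2=True, v10=False, v4=True; an empty clause results — contradiction.
v6 = False:
  propagation gives v10=False, v4=True, v9=True, v11=False; an empty clause results — contradiction.
Every branch closes, so no satisfying assignment exists.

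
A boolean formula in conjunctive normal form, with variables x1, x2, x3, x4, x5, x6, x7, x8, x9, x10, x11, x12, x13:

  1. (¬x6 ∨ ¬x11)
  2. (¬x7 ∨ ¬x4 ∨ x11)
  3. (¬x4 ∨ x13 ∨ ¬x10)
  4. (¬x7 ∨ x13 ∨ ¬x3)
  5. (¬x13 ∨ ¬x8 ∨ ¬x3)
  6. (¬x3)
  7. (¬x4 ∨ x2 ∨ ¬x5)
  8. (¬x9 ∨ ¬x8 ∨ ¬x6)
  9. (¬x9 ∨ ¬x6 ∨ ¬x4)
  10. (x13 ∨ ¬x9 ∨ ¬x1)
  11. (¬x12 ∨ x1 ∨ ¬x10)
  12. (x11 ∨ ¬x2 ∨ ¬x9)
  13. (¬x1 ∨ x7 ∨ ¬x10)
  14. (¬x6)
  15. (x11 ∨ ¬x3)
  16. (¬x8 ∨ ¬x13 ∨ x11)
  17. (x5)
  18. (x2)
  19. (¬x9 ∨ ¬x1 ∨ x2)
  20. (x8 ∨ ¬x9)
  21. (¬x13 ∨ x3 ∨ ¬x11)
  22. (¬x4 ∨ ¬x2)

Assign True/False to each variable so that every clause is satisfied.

x1=F, x2=T, x3=F, x4=F, x5=T, x6=F, x7=T, x8=F, x9=F, x10=T, x11=F, x12=F, x13=T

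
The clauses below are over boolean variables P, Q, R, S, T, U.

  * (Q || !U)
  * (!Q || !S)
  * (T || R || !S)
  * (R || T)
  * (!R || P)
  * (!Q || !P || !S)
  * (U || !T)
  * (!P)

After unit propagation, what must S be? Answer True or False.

(!P) is a unit clause: P = False.
From (P || !R) and P = False: R = False.
(T || R): since R = False, the clause reduces to (T). T = True.
From (!T || U) and T = True: U = True.
From (Q || !U) and U = True: Q = True.
(!Q || !S): since Q = True, the clause reduces to (!S). S = False.

False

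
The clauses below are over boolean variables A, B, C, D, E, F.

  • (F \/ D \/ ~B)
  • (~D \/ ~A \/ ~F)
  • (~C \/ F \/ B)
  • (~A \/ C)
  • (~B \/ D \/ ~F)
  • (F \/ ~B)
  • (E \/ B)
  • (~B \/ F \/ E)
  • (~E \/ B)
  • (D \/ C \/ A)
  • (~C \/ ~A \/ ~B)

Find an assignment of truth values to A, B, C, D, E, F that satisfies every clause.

A=F, B=T, C=F, D=T, E=T, F=T

Check each clause:
  1. (D \/ F \/ ~B) — D is true.
  2. (~F \/ ~A \/ ~D) — ~A is true.
  3. (~C \/ F \/ B) — B is true.
  4. (~A \/ C) — ~A is true.
  5. (D \/ ~B \/ ~F) — D is true.
  6. (~B \/ F) — F is true.
  7. (B \/ E) — B is true.
  8. (E \/ ~B \/ F) — E is true.
  9. (~E \/ B) — B is true.
  10. (D \/ A \/ C) — D is true.
  11. (~B \/ ~A \/ ~C) — ~C is true.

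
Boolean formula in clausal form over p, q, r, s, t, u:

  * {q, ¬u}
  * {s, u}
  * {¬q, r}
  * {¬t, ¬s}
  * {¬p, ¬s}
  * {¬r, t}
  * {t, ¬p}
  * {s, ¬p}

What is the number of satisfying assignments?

2

Satisfying assignments:
  p=0 q=0 r=0 s=1 t=0 u=0
  p=0 q=1 r=1 s=0 t=1 u=1
That's 2 in total.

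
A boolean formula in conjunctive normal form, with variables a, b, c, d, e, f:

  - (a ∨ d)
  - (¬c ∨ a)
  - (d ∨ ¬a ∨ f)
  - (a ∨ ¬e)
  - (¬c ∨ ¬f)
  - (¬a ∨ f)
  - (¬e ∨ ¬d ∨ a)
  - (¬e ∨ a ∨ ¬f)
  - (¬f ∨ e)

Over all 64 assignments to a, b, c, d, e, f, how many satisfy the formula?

6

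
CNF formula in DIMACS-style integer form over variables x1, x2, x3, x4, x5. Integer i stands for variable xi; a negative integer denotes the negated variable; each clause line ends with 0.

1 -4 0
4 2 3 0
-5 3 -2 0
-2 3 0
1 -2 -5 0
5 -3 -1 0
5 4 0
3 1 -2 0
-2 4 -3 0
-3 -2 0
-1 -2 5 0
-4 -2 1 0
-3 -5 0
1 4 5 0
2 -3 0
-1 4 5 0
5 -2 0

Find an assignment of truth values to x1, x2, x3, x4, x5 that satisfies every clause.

Try x1 = True.
Set x2 = False and propagate.
  then x3 is forced to False.
  then x4 is forced to True.
x5 is now unconstrained; take x5 = False.
Every clause has at least one true literal under this assignment.

x1 = T  x2 = F  x3 = F  x4 = T  x5 = F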